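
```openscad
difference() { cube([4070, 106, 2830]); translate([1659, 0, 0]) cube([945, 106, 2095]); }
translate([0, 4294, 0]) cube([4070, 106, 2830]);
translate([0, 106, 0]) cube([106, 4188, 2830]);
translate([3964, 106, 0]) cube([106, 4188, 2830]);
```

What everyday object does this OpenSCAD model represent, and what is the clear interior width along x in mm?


A single room. The interior width is 3858 mm.

Four walls enclosing a rectangle with a door in the front wall — a room. Outside width 4070 minus two 106 mm walls gives 3858 mm.


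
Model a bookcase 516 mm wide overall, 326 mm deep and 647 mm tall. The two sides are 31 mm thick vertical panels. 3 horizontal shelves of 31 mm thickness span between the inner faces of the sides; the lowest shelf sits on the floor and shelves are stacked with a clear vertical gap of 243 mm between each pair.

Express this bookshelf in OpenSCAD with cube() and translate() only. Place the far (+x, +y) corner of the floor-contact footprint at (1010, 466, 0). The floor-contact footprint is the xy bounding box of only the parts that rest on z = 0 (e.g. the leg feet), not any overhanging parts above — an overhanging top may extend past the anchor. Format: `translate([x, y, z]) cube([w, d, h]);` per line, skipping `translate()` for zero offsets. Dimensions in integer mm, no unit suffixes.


translate([494, 140, 0]) cube([31, 326, 647]);
translate([979, 140, 0]) cube([31, 326, 647]);
translate([525, 140, 0]) cube([454, 326, 31]);
translate([525, 140, 274]) cube([454, 326, 31]);
translate([525, 140, 548]) cube([454, 326, 31]);


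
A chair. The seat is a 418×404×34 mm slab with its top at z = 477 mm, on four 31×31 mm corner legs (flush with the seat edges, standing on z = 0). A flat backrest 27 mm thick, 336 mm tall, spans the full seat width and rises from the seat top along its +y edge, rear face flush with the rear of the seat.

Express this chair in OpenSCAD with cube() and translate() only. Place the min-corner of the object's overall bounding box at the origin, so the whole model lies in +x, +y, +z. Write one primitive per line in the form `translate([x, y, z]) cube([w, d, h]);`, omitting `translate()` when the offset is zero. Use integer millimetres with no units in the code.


// leg_h = 477 - 34 = 443
translate([0, 0, 443]) cube([418, 404, 34]);
cube([31, 31, 443]);
translate([387, 0, 0]) cube([31, 31, 443]);
translate([0, 373, 0]) cube([31, 31, 443]);
translate([387, 373, 0]) cube([31, 31, 443]);
translate([0, 377, 477]) cube([418, 27, 336]);


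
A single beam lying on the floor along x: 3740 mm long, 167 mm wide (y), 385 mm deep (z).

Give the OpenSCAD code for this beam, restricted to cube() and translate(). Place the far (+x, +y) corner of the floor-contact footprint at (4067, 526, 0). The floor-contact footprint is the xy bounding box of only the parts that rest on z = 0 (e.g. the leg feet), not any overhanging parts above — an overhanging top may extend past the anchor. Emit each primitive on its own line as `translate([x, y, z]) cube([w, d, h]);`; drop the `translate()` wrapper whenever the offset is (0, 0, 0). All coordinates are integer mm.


translate([327, 359, 0]) cube([3740, 167, 385]);


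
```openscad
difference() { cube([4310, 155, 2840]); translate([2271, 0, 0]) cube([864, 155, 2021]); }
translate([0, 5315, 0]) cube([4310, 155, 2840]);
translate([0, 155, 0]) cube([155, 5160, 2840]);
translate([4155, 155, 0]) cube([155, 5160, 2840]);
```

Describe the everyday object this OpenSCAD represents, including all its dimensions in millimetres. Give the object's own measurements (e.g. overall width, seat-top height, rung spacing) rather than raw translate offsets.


A single room: four walls, each 2840 mm tall and 155 mm thick, enclosing an outside footprint 4310×5470 mm (x × y), no floor or roof. The front and back walls (−y and +y sides) run the full x-width; the side walls fit between their inner faces. A door opening 864 mm wide and 2021 mm tall is cut through the front wall from the floor up, its −x edge 2271 mm from the wall's −x end.


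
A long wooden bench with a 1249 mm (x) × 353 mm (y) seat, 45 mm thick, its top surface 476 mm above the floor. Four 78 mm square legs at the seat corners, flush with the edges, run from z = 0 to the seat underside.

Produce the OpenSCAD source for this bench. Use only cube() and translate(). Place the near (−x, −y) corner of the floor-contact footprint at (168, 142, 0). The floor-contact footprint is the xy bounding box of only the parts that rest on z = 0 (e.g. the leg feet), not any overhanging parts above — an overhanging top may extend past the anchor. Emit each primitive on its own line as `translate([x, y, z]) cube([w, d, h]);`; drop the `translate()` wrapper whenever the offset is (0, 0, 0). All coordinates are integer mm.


translate([168, 142, 431]) cube([1249, 353, 45]);
translate([168, 142, 0]) cube([78, 78, 431]);
translate([168, 417, 0]) cube([78, 78, 431]);
translate([1339, 142, 0]) cube([78, 78, 431]);
translate([1339, 417, 0]) cube([78, 78, 431]);


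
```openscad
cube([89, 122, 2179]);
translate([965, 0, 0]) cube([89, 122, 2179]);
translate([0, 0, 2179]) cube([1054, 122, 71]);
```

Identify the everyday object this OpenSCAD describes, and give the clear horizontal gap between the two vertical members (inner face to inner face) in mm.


A door frame. The clear opening width is 876 mm.

Two 2179 mm tall posts with a header on top — a door frame. The left jamb is 89 mm wide at x = 0; the right jamb starts at x = 965. The clear opening is 965 − 89 = 876 mm.


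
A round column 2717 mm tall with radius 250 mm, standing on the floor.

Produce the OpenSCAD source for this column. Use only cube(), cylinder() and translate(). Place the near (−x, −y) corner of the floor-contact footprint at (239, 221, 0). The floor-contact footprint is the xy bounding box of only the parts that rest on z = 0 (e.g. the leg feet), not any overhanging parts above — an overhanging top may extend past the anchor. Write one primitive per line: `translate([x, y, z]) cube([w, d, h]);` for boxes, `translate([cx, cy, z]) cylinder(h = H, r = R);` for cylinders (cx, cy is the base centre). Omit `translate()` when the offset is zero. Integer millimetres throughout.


translate([489, 471, 0]) cylinder(h = 2717, r = 250);


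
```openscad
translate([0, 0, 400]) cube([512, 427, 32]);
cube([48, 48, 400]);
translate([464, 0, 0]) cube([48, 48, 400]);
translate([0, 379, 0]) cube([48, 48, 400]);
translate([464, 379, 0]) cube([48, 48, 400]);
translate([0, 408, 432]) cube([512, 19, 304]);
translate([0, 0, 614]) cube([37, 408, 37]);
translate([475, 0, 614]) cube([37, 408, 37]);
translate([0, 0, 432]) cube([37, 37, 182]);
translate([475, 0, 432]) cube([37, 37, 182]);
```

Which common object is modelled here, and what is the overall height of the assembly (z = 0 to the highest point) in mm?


A chair. The overall height is 736 mm.

A slab on four corner posts with a tall panel at the back — a chair. The seat slab sits at z = 400 with thickness 32, and the 304 mm backrest starts at the seat top, so the overall height is 400 + 32 + 304 = 736 mm.


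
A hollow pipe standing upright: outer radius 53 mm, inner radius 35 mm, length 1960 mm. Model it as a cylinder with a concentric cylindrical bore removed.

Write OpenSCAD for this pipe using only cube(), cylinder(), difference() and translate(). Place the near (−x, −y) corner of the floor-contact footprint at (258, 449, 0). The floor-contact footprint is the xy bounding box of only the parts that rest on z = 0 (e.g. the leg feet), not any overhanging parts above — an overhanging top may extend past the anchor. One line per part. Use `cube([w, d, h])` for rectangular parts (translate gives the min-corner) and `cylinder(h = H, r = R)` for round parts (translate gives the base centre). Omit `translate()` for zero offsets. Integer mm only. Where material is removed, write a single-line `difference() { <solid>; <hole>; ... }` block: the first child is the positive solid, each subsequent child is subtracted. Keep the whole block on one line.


difference() { translate([311, 502, 0]) cylinder(h = 1960, r = 53); translate([311, 502, 0]) cylinder(h = 1960, r = 35); }


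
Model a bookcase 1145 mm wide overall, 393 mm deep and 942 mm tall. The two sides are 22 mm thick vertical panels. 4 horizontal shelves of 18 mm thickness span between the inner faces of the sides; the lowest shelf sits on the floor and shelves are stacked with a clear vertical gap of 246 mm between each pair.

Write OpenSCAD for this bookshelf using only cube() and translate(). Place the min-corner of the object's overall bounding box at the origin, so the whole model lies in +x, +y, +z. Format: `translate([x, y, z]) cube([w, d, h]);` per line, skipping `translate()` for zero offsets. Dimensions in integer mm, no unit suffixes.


cube([22, 393, 942]);
translate([1123, 0, 0]) cube([22, 393, 942]);
translate([22, 0, 0]) cube([1101, 393, 18]);
translate([22, 0, 264]) cube([1101, 393, 18]);
translate([22, 0, 528]) cube([1101, 393, 18]);
translate([22, 0, 792]) cube([1101, 393, 18]);


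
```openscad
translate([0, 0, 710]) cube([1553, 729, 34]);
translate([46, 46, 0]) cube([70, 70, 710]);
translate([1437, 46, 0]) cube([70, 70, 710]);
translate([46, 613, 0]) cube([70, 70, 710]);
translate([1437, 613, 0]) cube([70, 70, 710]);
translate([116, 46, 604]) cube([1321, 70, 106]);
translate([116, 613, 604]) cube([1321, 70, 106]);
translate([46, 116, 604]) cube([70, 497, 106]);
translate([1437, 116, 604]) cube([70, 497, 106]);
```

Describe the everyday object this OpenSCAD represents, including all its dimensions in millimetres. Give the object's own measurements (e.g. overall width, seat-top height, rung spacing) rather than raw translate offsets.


A table: top 1553 mm (x) × 729 mm (y), 34 mm thick, upper face at z = 744 mm, on four 70×70 mm square legs, each inset 46 mm from the nearest pair of top edges from z = 0 to the bottom of the top. Four apron rails, 70 mm thick and 106 mm tall, run between adjacent legs with their top edges flush with the underside of the top and their outer faces flush with the legs' outer faces.


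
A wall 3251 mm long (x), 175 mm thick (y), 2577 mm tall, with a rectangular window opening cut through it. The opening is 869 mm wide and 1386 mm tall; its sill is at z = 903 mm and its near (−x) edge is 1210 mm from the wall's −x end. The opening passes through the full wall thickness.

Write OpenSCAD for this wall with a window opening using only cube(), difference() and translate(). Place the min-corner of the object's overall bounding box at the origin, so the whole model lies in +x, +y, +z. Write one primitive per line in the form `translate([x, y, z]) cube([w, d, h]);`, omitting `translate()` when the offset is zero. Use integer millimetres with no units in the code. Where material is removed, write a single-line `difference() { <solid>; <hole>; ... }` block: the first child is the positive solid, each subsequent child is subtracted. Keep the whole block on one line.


difference() { cube([3251, 175, 2577]); translate([1210, 0, 903]) cube([869, 175, 1386]); }


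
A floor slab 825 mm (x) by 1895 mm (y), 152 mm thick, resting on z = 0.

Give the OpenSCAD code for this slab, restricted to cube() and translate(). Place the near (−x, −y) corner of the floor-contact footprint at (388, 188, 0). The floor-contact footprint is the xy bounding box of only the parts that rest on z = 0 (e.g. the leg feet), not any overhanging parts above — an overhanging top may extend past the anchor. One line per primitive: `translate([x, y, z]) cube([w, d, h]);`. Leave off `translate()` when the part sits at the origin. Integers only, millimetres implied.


translate([388, 188, 0]) cube([825, 1895, 152]);


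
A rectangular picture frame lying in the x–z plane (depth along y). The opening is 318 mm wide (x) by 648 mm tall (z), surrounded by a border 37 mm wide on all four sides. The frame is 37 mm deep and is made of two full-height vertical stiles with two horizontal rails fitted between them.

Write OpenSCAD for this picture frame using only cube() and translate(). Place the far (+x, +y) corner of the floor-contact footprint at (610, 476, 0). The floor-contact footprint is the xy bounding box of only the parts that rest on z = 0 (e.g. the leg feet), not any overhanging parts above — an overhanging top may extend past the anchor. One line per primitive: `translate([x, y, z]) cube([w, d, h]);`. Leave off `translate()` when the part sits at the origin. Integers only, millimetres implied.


translate([218, 439, 0]) cube([37, 37, 722]);
translate([573, 439, 0]) cube([37, 37, 722]);
translate([255, 439, 0]) cube([318, 37, 37]);
translate([255, 439, 685]) cube([318, 37, 37]);


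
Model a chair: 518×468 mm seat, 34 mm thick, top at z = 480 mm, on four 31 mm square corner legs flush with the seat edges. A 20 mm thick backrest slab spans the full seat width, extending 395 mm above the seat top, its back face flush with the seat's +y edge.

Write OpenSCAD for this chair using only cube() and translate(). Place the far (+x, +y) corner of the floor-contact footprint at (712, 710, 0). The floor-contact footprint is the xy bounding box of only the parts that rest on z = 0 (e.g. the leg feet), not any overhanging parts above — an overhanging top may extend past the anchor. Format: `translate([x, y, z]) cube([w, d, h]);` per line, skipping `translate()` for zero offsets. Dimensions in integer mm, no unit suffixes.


// leg_h = 480 - 34 = 446
translate([194, 242, 446]) cube([518, 468, 34]);
translate([194, 242, 0]) cube([31, 31, 446]);
translate([681, 242, 0]) cube([31, 31, 446]);
translate([194, 679, 0]) cube([31, 31, 446]);
translate([681, 679, 0]) cube([31, 31, 446]);
translate([194, 690, 480]) cube([518, 20, 395]);


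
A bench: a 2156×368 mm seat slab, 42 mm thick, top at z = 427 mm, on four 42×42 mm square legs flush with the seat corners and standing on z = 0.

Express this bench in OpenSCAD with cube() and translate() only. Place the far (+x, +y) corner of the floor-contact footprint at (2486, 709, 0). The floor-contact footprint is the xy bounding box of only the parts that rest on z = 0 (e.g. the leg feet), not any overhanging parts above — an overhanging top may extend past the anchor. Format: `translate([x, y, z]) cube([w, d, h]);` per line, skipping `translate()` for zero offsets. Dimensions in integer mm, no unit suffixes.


translate([330, 341, 385]) cube([2156, 368, 42]);
translate([330, 341, 0]) cube([42, 42, 385]);
translate([330, 667, 0]) cube([42, 42, 385]);
translate([2444, 341, 0]) cube([42, 42, 385]);
translate([2444, 667, 0]) cube([42, 42, 385]);


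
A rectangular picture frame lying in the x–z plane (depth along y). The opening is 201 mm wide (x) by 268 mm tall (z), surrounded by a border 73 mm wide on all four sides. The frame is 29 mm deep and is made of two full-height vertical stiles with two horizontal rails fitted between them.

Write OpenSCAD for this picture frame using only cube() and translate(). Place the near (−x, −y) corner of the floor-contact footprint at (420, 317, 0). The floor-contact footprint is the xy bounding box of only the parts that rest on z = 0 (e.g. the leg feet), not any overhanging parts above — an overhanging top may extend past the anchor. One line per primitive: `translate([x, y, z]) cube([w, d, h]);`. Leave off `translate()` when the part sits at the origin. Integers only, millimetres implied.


translate([420, 317, 0]) cube([73, 29, 414]);
translate([694, 317, 0]) cube([73, 29, 414]);
translate([493, 317, 0]) cube([201, 29, 73]);
translate([493, 317, 341]) cube([201, 29, 73]);


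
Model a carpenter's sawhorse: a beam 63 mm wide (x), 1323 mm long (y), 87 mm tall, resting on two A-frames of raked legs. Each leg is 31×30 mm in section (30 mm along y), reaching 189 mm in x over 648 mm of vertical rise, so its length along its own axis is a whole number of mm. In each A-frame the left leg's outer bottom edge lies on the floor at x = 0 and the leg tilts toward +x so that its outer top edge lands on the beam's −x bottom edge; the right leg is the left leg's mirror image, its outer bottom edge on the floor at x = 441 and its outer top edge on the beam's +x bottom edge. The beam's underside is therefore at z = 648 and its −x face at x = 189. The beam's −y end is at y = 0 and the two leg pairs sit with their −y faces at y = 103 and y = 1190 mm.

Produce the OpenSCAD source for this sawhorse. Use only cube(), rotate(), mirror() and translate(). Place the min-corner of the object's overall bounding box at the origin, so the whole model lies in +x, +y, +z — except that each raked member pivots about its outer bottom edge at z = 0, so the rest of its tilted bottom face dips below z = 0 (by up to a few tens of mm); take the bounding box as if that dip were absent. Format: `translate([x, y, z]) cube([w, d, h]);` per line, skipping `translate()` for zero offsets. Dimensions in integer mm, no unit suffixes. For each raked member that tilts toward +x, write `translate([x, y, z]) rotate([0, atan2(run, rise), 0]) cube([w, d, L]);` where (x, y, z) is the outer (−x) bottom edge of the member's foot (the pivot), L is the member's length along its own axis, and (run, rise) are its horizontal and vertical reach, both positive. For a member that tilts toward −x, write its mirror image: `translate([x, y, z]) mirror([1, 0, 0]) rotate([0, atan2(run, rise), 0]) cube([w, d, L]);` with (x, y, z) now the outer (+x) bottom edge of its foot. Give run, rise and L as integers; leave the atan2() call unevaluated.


translate([189, 0, 648]) cube([63, 1323, 87]);
translate([0, 103, 0]) rotate([0, atan2(189, 648), 0]) cube([31, 30, 675]);
translate([441, 103, 0]) mirror([1, 0, 0]) rotate([0, atan2(189, 648), 0]) cube([31, 30, 675]);
translate([0, 1190, 0]) rotate([0, atan2(189, 648), 0]) cube([31, 30, 675]);
translate([441, 1190, 0]) mirror([1, 0, 0]) rotate([0, atan2(189, 648), 0]) cube([31, 30, 675]);


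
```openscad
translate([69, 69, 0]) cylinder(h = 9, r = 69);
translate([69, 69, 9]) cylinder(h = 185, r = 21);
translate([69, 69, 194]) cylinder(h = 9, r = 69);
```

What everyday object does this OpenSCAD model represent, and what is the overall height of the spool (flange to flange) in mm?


A spool. The overall height is 203 mm.

Three coaxial cylinders, large–small–large — a spool. Two 9 mm flanges and a 185 mm core give 9 + 185 + 9 = 203 mm.


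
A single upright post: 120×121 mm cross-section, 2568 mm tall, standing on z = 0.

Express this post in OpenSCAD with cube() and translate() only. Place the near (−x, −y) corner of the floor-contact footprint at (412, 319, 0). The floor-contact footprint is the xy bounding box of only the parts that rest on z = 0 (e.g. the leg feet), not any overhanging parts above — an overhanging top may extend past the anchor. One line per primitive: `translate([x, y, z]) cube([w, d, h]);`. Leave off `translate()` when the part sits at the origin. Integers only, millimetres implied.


translate([412, 319, 0]) cube([120, 121, 2568]);


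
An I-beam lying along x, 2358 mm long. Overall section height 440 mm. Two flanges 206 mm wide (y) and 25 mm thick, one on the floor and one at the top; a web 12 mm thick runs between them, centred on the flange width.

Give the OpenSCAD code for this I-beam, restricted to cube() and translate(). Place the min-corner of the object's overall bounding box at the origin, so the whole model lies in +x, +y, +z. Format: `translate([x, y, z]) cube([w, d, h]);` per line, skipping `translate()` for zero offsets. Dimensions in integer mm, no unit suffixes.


cube([2358, 206, 25]);
translate([0, 97, 25]) cube([2358, 12, 390]);
translate([0, 0, 415]) cube([2358, 206, 25]);


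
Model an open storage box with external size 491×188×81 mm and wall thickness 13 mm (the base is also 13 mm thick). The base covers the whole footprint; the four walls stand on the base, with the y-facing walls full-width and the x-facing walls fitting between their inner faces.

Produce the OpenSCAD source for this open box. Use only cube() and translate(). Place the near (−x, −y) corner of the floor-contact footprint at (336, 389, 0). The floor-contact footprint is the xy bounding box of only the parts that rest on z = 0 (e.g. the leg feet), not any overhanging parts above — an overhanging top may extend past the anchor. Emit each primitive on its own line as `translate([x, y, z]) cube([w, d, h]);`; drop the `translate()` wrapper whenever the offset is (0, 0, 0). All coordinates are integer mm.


translate([336, 389, 0]) cube([491, 188, 13]);
translate([336, 389, 13]) cube([491, 13, 68]);
translate([336, 564, 13]) cube([491, 13, 68]);
translate([336, 402, 13]) cube([13, 162, 68]);
translate([814, 402, 13]) cube([13, 162, 68]);


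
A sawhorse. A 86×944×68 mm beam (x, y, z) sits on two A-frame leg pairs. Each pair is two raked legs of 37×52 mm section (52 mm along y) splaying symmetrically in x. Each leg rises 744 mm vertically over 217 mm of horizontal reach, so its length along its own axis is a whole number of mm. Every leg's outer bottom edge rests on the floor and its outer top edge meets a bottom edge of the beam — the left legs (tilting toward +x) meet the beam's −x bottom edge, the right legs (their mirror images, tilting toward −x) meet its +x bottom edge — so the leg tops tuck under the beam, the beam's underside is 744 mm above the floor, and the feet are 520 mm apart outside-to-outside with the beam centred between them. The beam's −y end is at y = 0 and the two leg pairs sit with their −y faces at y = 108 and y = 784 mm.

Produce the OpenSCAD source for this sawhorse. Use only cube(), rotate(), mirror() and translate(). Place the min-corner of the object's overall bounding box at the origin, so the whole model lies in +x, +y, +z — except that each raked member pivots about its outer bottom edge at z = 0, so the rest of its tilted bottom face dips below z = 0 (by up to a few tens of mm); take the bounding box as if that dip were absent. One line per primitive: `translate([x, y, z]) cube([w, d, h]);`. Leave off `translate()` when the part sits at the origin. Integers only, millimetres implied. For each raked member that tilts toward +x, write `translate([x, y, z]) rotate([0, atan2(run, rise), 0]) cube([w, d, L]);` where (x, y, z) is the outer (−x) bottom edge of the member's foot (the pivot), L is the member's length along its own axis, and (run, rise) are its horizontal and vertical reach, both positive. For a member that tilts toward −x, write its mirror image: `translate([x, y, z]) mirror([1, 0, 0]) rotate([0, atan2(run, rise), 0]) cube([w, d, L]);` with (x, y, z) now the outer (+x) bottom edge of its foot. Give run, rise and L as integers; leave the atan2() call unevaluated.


// leg length = √(217² + 744²) = 775
// right-leg outer foot x = 2·217 + 86 = 520
// beam min-corner = (217, 0, 744)
translate([217, 0, 744]) cube([86, 944, 68]);
translate([0, 108, 0]) rotate([0, atan2(217, 744), 0]) cube([37, 52, 775]);
translate([520, 108, 0]) mirror([1, 0, 0]) rotate([0, atan2(217, 744), 0]) cube([37, 52, 775]);
translate([0, 784, 0]) rotate([0, atan2(217, 744), 0]) cube([37, 52, 775]);
translate([520, 784, 0]) mirror([1, 0, 0]) rotate([0, atan2(217, 744), 0]) cube([37, 52, 775]);


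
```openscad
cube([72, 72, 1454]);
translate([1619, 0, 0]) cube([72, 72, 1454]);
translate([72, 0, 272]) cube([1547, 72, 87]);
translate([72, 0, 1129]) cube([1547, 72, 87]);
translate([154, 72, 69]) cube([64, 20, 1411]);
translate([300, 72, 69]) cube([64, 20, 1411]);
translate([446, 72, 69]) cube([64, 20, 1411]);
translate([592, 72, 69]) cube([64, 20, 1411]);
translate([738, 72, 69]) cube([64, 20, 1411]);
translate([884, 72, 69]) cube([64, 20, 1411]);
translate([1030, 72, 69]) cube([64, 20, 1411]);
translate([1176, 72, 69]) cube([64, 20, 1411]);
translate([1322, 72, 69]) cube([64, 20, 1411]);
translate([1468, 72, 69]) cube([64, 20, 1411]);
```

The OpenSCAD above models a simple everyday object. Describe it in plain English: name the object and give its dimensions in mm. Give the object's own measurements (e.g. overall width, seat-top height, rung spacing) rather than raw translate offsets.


A fence section. Two 72×72 mm posts, 1454 mm tall, stand on the floor with a clear span of 1547 mm between their inner faces. Two horizontal rails of 72×87 mm section span the gap between the posts with their undersides at z = 272 mm and z = 1129 mm, flush with the posts' −y face. 10 pickets, each 64 mm wide, 20 mm thick and 1411 mm tall, are fixed to the +y face of the rails with their bottoms at z = 69 mm, spaced across the span with a 82 mm gap after the −x post and between neighbouring pickets, with 87 mm left before the +x post.


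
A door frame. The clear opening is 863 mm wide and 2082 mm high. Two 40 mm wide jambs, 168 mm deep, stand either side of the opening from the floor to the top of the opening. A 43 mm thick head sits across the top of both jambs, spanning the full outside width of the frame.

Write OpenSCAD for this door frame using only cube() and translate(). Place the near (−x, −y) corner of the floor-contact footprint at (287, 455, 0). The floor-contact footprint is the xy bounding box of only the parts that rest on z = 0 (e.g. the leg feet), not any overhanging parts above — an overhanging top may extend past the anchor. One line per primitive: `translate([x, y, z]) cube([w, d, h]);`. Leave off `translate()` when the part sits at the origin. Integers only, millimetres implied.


translate([287, 455, 0]) cube([40, 168, 2082]);
translate([1190, 455, 0]) cube([40, 168, 2082]);
translate([287, 455, 2082]) cube([943, 168, 43]);


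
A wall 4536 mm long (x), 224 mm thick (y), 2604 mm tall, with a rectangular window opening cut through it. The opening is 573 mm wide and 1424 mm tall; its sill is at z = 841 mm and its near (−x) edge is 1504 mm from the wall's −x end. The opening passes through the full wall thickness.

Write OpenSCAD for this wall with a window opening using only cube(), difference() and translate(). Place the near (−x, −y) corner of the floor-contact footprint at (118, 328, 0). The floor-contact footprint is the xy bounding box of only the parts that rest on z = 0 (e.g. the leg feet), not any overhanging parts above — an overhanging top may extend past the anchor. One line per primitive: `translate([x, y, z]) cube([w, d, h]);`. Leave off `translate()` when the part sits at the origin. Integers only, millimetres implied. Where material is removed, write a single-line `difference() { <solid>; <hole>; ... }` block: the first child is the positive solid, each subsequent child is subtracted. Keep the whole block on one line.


difference() { translate([118, 328, 0]) cube([4536, 224, 2604]); translate([1622, 328, 841]) cube([573, 224, 1424]); }


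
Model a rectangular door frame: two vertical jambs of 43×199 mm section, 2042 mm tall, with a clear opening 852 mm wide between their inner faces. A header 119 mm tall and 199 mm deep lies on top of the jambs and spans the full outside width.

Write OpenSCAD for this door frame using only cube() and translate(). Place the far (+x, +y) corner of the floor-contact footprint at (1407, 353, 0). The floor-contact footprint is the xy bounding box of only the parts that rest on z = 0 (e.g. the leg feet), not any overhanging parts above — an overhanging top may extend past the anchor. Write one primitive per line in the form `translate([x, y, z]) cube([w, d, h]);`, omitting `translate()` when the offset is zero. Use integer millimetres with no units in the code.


translate([469, 154, 0]) cube([43, 199, 2042]);
translate([1364, 154, 0]) cube([43, 199, 2042]);
translate([469, 154, 2042]) cube([938, 199, 119]);


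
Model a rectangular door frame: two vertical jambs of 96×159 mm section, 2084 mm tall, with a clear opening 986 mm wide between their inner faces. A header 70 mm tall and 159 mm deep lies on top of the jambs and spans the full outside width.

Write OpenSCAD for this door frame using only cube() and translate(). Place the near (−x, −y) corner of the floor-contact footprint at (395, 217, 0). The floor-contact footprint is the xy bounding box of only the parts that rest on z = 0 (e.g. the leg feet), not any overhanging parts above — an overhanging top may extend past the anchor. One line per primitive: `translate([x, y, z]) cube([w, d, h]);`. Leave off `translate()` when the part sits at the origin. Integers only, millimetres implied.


translate([395, 217, 0]) cube([96, 159, 2084]);
translate([1477, 217, 0]) cube([96, 159, 2084]);
translate([395, 217, 2084]) cube([1178, 159, 70]);


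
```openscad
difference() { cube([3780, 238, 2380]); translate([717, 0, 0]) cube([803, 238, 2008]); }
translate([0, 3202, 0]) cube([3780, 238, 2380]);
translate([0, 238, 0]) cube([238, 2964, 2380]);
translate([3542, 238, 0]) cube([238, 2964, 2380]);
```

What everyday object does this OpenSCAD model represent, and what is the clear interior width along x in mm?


A single room. The interior width is 3304 mm.

Four walls enclosing a rectangle with a door in the front wall — a room. Outside width 3780 minus two 238 mm walls gives 3304 mm.


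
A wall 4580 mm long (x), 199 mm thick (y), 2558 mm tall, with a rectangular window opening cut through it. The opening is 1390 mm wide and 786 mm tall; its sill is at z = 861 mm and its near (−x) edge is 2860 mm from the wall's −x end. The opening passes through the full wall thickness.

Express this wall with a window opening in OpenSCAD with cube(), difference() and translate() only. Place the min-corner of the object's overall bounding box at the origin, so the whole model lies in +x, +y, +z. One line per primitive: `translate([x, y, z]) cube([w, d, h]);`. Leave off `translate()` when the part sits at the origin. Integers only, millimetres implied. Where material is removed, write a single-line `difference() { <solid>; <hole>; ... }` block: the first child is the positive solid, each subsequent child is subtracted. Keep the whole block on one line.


difference() { cube([4580, 199, 2558]); translate([2860, 0, 861]) cube([1390, 199, 786]); }


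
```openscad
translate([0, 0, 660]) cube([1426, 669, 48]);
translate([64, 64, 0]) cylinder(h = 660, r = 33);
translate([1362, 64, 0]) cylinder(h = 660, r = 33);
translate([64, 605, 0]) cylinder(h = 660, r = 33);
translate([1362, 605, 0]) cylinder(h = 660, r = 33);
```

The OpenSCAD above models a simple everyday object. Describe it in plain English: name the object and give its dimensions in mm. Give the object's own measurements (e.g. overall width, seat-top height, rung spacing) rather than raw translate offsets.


A rectangular dining table. The top is 1426×669×48 mm with its upper surface at z = 708 mm. It stands on four round legs of 66 mm diameter, each leg's bounding box inset 31 mm from the nearest pair of top edges, running from the floor to the underside of the top.


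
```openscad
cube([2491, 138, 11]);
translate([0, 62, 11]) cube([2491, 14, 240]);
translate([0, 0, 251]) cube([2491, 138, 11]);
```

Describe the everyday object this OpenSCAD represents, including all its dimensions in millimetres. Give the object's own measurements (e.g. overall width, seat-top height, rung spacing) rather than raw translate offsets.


An I-beam lying along x, 2491 mm long. Overall section height 262 mm. Two flanges 138 mm wide (y) and 11 mm thick, one on the floor and one at the top; a web 14 mm thick runs between them, centred on the flange width.


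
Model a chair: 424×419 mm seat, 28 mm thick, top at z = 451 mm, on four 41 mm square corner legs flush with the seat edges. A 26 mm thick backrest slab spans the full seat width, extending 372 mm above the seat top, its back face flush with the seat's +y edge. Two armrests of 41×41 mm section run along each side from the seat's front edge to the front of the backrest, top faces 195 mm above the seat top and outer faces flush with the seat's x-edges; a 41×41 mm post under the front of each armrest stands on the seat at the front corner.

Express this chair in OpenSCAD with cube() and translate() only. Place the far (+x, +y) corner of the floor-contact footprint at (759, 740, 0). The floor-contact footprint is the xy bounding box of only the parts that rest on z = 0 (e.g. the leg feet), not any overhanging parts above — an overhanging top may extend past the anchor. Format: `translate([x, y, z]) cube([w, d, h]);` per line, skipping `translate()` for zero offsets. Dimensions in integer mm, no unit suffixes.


translate([335, 321, 423]) cube([424, 419, 28]);
translate([335, 321, 0]) cube([41, 41, 423]);
translate([718, 321, 0]) cube([41, 41, 423]);
translate([335, 699, 0]) cube([41, 41, 423]);
translate([718, 699, 0]) cube([41, 41, 423]);
translate([335, 714, 451]) cube([424, 26, 372]);
translate([335, 321, 605]) cube([41, 393, 41]);
translate([718, 321, 605]) cube([41, 393, 41]);
translate([335, 321, 451]) cube([41, 41, 154]);
translate([718, 321, 451]) cube([41, 41, 154]);


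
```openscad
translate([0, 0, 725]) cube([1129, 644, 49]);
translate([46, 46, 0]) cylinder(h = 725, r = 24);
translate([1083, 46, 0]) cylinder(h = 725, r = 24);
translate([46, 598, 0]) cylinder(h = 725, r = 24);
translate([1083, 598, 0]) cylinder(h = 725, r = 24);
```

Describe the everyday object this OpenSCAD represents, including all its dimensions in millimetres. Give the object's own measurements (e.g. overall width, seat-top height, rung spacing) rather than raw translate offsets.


A table: top 1129 mm (x) × 644 mm (y), 49 mm thick, upper face at z = 774 mm, on four round legs of 48 mm diameter, each leg's bounding box inset 22 mm from the nearest pair of top edges from z = 0 to the bottom of the top.


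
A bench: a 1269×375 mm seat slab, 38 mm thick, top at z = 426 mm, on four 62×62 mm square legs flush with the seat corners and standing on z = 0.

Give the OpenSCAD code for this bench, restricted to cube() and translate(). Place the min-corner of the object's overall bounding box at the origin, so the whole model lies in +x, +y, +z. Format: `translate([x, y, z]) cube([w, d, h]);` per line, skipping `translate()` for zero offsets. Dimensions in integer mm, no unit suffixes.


translate([0, 0, 388]) cube([1269, 375, 38]);
cube([62, 62, 388]);
translate([0, 313, 0]) cube([62, 62, 388]);
translate([1207, 0, 0]) cube([62, 62, 388]);
translate([1207, 313, 0]) cube([62, 62, 388]);


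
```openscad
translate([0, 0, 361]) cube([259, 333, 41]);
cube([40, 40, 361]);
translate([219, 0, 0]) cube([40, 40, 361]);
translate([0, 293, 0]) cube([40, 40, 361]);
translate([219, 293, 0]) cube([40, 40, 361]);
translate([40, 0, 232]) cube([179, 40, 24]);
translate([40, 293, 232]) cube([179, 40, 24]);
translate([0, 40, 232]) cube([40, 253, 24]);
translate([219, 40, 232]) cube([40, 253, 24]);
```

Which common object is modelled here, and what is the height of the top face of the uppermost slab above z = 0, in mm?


A stool. The seat height is 402 mm.

A 259×333×41 slab at z = 361 on four corner posts — a stool. The seat top is 361 + 41 = 402 mm.


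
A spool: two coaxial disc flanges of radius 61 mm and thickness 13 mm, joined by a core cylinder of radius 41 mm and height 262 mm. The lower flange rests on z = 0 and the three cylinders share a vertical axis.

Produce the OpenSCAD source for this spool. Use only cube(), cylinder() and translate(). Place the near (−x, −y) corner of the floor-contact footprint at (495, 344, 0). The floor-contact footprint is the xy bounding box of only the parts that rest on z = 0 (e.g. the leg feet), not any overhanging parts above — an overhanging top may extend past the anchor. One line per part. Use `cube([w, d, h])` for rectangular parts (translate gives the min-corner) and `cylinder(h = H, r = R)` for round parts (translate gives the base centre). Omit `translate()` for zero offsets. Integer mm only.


translate([556, 405, 0]) cylinder(h = 13, r = 61);
translate([556, 405, 13]) cylinder(h = 262, r = 41);
translate([556, 405, 275]) cylinder(h = 13, r = 61);


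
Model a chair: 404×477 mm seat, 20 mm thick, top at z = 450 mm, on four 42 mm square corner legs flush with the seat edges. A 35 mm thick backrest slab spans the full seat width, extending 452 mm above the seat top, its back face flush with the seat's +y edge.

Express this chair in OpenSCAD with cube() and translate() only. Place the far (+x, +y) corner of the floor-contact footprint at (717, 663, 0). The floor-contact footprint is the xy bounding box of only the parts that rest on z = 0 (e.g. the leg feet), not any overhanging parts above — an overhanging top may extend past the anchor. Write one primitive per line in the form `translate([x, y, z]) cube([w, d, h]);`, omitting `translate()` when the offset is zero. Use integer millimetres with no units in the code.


translate([313, 186, 430]) cube([404, 477, 20]);
translate([313, 186, 0]) cube([42, 42, 430]);
translate([675, 186, 0]) cube([42, 42, 430]);
translate([313, 621, 0]) cube([42, 42, 430]);
translate([675, 621, 0]) cube([42, 42, 430]);
translate([313, 628, 450]) cube([404, 35, 452]);


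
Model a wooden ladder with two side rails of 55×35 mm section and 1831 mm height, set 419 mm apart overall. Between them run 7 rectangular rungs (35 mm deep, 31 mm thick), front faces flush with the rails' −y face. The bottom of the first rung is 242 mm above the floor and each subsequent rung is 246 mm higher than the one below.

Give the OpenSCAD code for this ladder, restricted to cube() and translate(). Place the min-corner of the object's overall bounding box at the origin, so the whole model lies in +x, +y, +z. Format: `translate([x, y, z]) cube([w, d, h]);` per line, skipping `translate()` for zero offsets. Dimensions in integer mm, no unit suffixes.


// rung span = 419 - 2*55 = 309
// rung[k] z = 242 + k*246
cube([55, 35, 1831]);
translate([364, 0, 0]) cube([55, 35, 1831]);
translate([55, 0, 242]) cube([309, 35, 31]);
translate([55, 0, 488]) cube([309, 35, 31]);
translate([55, 0, 734]) cube([309, 35, 31]);
translate([55, 0, 980]) cube([309, 35, 31]);
translate([55, 0, 1226]) cube([309, 35, 31]);
translate([55, 0, 1472]) cube([309, 35, 31]);
translate([55, 0, 1718]) cube([309, 35, 31]);


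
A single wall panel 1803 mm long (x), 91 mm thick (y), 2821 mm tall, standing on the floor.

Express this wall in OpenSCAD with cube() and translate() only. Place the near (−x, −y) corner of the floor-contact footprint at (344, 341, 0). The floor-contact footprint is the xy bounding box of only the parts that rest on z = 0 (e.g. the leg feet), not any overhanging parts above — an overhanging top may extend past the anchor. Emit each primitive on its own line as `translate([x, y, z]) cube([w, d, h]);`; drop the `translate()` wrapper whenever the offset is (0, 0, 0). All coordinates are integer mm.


translate([344, 341, 0]) cube([1803, 91, 2821]);


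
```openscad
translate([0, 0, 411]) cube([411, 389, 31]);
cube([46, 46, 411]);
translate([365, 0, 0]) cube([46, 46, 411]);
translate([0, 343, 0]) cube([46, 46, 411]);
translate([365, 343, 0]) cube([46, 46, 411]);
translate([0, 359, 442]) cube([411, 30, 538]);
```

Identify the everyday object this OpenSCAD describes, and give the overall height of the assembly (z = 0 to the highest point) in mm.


A chair. The overall height is 980 mm.

A slab on four corner posts with a tall panel at the back — a chair. The seat slab sits at z = 411 with thickness 31, and the 538 mm backrest starts at the seat top, so the overall height is 411 + 31 + 538 = 980 mm.


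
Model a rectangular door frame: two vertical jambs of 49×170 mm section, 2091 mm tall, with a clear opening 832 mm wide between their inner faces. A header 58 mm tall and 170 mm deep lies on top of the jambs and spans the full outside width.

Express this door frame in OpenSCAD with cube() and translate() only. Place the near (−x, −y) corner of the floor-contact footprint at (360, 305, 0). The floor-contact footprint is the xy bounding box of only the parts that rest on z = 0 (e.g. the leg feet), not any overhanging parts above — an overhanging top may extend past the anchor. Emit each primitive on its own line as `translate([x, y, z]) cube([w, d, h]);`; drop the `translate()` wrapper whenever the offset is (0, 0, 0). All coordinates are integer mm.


translate([360, 305, 0]) cube([49, 170, 2091]);
translate([1241, 305, 0]) cube([49, 170, 2091]);
translate([360, 305, 2091]) cube([930, 170, 58]);
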